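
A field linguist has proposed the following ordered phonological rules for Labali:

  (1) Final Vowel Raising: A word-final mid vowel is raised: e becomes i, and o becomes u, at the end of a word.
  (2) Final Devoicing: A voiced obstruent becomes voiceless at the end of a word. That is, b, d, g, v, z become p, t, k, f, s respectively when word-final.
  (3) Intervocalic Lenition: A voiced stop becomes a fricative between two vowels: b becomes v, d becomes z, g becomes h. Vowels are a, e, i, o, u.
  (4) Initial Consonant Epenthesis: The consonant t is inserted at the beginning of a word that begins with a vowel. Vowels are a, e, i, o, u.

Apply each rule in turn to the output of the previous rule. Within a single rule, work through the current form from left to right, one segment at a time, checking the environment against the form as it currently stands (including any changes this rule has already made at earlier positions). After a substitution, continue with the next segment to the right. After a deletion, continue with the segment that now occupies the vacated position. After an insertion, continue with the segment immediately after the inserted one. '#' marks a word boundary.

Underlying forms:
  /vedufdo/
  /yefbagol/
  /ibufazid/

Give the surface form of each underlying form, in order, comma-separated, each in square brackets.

/vedufdo/:
  (1) Final Vowel Raising: [vedufdo] → [vedufdu]
  (2) Final Devoicing: no change — [vedufdu]
  (3) Intervocalic Lenition: [vedufdu] → [vezufdu]
  (4) Initial Consonant Epenthesis: no change — [vezufdu]
/yefbagol/:
  (1) Final Vowel Raising: no change — [yefbagol]
  (2) Final Devoicing: no change — [yefbagol]
  (3) Intervocalic Lenition: [yefbagol] → [yefbahol]
  (4) Initial Consonant Epenthesis: no change — [yefbahol]
/ibufazid/:
  (1) Final Vowel Raising: no change — [ibufazid]
  (2) Final Devoicing: [ibufazid] → [ibufazit]
  (3) Intervocalic Lenition: [ibufazit] → [ivufazit]
  (4) Initial Consonant Epenthesis: [ivufazit] → [tivufazit]

[vezufdu], [yefbahol], [tivufazit]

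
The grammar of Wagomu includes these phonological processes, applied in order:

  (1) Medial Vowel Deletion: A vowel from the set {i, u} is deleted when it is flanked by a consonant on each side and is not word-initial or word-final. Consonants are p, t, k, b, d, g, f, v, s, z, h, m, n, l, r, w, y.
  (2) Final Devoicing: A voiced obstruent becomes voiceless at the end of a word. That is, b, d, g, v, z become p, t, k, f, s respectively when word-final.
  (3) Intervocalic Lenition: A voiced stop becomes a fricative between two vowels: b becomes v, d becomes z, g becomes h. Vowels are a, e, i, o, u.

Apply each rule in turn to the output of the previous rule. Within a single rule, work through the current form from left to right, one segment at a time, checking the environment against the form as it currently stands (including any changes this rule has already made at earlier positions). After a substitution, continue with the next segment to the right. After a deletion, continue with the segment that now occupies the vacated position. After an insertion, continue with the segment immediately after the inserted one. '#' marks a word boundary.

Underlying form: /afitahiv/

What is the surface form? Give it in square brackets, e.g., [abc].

(1) Medial Vowel Deletion: [afitahiv] → [aftahv]
(2) Final Devoicing: [aftahv] → [aftahf]
(3) Intervocalic Lenition: no change — [aftahf]

[aftahf]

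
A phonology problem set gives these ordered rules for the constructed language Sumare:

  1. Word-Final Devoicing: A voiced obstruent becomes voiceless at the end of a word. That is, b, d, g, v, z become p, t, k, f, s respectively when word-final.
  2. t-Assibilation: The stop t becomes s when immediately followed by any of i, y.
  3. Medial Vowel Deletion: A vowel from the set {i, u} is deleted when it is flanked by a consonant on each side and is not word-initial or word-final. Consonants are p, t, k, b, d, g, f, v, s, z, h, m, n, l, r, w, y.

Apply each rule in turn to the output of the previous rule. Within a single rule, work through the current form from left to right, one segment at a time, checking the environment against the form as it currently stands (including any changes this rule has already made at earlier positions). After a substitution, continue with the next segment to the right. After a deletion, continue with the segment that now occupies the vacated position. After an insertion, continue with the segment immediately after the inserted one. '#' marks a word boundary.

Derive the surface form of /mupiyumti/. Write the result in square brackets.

[mpymsi]

1 Word-Final Devoicing: no change — [mupiyumti]
2 t-Assibilation: [mupiyumti] → [mupiyumsi]
3 Medial Vowel Deletion: [mupiyumsi] → [mpymsi]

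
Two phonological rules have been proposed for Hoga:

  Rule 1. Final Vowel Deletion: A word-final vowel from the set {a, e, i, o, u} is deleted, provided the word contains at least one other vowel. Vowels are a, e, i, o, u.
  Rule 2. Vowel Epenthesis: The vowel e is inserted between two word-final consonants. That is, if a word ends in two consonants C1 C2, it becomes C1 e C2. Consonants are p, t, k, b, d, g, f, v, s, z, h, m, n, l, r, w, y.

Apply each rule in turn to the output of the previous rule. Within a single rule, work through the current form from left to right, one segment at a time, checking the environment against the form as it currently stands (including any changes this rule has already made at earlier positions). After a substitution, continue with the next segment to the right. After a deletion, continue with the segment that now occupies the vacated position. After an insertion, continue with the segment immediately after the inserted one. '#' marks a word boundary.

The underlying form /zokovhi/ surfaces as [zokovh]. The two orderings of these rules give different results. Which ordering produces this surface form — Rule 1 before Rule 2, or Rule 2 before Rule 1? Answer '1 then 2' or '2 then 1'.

Order 1 then 2:
  1 Final Vowel Deletion: [zokovhi] → [zokovh]
  2 Vowel Epenthesis: [zokovh] → [zokoveh]
  result: [zokoveh]
Order 2 then 1:
  2 Vowel Epenthesis: no change — [zokovhi]
  1 Final Vowel Deletion: [zokovhi] → [zokovh]
  result: [zokovh]

2 then 1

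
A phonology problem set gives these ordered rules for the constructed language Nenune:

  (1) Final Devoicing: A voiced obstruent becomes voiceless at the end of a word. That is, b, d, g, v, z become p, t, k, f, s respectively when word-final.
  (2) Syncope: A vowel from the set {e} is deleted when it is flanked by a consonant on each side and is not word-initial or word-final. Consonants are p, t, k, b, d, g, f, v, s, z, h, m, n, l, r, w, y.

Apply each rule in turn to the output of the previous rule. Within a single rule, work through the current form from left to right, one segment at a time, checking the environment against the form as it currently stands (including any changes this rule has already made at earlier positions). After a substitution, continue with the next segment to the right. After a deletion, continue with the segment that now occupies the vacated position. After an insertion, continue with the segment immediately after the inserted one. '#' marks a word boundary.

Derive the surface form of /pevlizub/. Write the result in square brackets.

(1) Final Devoicing: [pevlizub] → [pevlizup]
(2) Syncope: [pevlizup] → [pvlizup]

[pvlizup]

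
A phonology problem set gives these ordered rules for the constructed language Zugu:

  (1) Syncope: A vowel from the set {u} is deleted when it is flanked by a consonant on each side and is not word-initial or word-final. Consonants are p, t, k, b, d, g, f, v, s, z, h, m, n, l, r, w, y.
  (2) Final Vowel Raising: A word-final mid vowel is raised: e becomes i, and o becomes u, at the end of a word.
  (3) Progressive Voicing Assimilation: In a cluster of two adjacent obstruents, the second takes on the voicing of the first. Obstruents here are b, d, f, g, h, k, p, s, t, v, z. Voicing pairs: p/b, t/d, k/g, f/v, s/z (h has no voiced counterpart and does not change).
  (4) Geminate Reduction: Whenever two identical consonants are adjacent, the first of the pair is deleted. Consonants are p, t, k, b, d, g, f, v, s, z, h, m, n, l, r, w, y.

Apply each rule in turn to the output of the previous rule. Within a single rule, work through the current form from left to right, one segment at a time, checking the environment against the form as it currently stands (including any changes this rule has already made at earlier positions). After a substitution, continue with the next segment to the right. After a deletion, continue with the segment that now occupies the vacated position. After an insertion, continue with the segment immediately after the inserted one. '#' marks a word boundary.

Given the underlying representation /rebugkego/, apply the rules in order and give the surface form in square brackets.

[rebgegu]

(1) Syncope: [rebugkego] → [rebgkego]
(2) Final Vowel Raising: [rebgkego] → [rebgkegu]
(3) Progressive Voicing Assimilation: [rebgkegu] → [rebggegu]
(4) Geminate Reduction: [rebggegu] → [rebgegu]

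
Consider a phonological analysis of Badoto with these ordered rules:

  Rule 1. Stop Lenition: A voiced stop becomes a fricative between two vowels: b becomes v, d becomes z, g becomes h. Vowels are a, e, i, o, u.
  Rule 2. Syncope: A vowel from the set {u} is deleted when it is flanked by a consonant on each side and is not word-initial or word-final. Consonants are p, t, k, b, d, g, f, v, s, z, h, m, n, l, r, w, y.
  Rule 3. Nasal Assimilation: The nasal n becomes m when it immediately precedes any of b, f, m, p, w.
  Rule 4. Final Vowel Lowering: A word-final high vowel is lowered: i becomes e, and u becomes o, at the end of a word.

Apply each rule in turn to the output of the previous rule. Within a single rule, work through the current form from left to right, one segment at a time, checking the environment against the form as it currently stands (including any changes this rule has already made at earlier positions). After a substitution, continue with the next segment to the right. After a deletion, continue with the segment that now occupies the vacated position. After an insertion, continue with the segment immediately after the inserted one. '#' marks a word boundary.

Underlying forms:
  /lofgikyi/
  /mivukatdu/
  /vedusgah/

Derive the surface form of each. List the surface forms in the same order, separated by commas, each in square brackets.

[lofgikye], [mivkatdo], [vezsgah]

/lofgikyi/:
  Rule 1 Stop Lenition: no change — [lofgikyi]
  Rule 2 Syncope: no change — [lofgikyi]
  Rule 3 Nasal Assimilation: no change — [lofgikyi]
  Rule 4 Final Vowel Lowering: [lofgikyi] → [lofgikye]
/mivukatdu/:
  Rule 1 Stop Lenition: no change — [mivukatdu]
  Rule 2 Syncope: [mivukatdu] → [mivkatdu]
  Rule 3 Nasal Assimilation: no change — [mivkatdu]
  Rule 4 Final Vowel Lowering: [mivkatdu] → [mivkatdo]
/vedusgah/:
  Rule 1 Stop Lenition: [vedusgah] → [vezusgah]
  Rule 2 Syncope: [vezusgah] → [vezsgah]
  Rule 3 Nasal Assimilation: no change — [vezsgah]
  Rule 4 Final Vowel Lowering: no change — [vezsgah]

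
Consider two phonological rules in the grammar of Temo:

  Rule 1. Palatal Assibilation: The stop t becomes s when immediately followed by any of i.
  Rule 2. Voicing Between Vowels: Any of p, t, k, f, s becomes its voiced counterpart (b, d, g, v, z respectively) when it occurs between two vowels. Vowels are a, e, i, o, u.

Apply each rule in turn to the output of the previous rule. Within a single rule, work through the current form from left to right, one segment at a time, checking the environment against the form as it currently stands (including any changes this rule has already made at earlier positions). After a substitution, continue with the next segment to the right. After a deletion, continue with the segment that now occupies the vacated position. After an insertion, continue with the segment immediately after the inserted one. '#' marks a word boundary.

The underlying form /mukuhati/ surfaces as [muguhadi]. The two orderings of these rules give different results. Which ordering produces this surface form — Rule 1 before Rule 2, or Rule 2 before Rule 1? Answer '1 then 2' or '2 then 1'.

2 then 1

Order 1 then 2:
  1 Palatal Assibilation: [mukuhati] → [mukuhasi]
  2 Voicing Between Vowels: [mukuhasi] → [muguhazi]
  result: [muguhazi]
Order 2 then 1:
  2 Voicing Between Vowels: [mukuhati] → [muguhadi]
  1 Palatal Assibilation: no change — [muguhadi]
  result: [muguhadi]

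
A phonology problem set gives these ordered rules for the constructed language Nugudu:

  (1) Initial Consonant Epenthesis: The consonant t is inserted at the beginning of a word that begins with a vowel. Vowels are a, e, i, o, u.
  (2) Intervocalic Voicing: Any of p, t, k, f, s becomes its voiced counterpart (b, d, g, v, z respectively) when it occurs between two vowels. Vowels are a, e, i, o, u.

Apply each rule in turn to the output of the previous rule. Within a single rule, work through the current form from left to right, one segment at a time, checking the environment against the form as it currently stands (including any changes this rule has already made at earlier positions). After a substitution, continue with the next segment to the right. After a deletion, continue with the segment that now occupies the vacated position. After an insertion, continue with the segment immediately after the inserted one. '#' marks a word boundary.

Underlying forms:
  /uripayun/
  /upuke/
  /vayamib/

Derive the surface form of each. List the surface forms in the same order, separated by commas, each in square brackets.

/uripayun/:
  (1) Initial Consonant Epenthesis: [uripayun] → [turipayun]
  (2) Intervocalic Voicing: [turipayun] → [turibayun]
/upuke/:
  (1) Initial Consonant Epenthesis: [upuke] → [tupuke]
  (2) Intervocalic Voicing: [tupuke] → [tubuge]
/vayamib/:
  (1) Initial Consonant Epenthesis: no change — [vayamib]
  (2) Intervocalic Voicing: no change — [vayamib]

[turibayun], [tubuge], [vayamib]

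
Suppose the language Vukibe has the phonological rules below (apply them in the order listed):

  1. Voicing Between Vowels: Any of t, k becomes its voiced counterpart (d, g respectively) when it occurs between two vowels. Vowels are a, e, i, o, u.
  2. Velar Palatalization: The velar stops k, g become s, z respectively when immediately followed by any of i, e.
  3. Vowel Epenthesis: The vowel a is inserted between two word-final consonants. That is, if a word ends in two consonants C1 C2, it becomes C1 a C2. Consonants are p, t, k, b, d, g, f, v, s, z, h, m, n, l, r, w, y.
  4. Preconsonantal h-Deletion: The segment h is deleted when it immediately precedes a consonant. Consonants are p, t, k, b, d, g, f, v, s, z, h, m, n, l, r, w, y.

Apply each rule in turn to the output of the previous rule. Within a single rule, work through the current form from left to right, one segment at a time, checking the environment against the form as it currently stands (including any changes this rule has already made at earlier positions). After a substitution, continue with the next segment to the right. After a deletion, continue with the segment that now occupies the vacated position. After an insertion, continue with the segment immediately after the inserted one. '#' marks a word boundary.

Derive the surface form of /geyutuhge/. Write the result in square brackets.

1 Voicing Between Vowels: [geyutuhge] → [geyuduhge]
2 Velar Palatalization: [geyuduhge] → [zeyuduhze]
3 Vowel Epenthesis: no change — [zeyuduhze]
4 Preconsonantal h-Deletion: [zeyuduhze] → [zeyuduze]

[zeyuduze]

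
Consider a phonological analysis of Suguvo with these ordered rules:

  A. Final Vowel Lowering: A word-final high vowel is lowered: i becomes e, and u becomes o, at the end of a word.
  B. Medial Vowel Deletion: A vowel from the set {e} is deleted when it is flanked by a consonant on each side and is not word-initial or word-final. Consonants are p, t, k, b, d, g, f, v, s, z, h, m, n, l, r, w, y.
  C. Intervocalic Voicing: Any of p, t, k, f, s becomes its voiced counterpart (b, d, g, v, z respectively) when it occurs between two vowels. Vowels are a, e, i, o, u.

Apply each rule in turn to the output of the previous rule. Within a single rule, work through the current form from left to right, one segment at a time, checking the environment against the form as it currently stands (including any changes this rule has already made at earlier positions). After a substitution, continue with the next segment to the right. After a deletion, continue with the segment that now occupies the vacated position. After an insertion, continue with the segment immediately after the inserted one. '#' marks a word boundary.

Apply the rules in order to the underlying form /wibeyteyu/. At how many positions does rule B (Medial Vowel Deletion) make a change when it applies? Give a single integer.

2

A Final Vowel Lowering: [wibeyteyu] → [wibeyteyo]
B Medial Vowel Deletion: [wibeyteyo] → [wibytyo]
C Intervocalic Voicing: no change — [wibytyo]
Rule B changed 2 position(s).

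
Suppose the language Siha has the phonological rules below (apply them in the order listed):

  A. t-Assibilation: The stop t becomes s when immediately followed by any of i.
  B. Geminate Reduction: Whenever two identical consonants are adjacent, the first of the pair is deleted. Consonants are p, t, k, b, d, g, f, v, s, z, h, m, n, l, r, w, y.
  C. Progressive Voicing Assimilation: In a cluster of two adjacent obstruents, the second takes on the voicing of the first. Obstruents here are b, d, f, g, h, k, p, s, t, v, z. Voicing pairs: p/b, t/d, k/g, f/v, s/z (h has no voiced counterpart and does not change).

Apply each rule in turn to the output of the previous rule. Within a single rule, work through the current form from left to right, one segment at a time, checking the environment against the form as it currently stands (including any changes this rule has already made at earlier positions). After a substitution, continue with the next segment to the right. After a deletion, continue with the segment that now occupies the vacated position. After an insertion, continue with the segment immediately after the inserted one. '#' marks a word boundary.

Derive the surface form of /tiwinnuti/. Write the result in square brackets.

[siwinusi]

A t-Assibilation: [tiwinnuti] → [siwinnusi]
B Geminate Reduction: [siwinnusi] → [siwinusi]
C Progressive Voicing Assimilation: no change — [siwinusi]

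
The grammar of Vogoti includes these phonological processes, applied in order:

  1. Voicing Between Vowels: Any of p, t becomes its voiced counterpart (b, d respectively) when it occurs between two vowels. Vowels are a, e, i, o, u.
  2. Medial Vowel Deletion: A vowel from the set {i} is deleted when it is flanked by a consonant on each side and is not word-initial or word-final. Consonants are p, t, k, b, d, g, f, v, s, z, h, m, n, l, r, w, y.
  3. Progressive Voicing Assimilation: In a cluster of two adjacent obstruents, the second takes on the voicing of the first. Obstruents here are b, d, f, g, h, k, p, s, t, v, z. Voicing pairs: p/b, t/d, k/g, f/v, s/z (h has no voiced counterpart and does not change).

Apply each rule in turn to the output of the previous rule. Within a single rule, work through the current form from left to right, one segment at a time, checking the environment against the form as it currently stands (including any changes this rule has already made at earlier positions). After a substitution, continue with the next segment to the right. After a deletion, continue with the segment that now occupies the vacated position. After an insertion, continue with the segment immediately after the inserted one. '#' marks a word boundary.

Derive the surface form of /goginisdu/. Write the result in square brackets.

[gognstu]

1 Voicing Between Vowels: no change — [goginisdu]
2 Medial Vowel Deletion: [goginisdu] → [gognsdu]
3 Progressive Voicing Assimilation: [gognsdu] → [gognstu]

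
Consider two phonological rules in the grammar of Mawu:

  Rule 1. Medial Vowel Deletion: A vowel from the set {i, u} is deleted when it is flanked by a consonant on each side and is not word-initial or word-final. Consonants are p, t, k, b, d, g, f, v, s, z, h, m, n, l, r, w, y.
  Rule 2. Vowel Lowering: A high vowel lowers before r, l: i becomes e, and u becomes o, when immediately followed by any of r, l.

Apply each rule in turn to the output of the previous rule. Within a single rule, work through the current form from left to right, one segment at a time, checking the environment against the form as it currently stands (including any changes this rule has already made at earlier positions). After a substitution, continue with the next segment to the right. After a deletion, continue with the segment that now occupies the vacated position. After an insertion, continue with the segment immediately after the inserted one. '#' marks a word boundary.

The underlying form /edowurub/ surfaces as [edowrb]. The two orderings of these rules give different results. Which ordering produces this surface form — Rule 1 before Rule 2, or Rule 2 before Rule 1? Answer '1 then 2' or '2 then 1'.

Order 1 then 2:
  1 Medial Vowel Deletion: [edowurub] → [edowrb]
  2 Vowel Lowering: no change — [edowrb]
  result: [edowrb]
Order 2 then 1:
  2 Vowel Lowering: [edowurub] → [edoworub]
  1 Medial Vowel Deletion: [edoworub] → [edoworb]
  result: [edoworb]

1 then 2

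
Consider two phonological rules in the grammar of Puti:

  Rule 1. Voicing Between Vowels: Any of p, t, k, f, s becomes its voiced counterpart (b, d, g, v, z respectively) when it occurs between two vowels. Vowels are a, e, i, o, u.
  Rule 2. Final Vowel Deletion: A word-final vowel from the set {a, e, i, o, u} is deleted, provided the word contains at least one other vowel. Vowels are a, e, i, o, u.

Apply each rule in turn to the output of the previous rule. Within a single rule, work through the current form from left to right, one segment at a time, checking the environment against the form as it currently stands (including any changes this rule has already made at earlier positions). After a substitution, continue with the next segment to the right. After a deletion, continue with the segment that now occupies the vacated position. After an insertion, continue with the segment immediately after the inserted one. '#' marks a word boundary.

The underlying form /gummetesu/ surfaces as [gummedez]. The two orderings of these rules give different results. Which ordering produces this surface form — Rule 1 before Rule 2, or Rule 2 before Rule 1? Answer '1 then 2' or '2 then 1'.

1 then 2

Order 1 then 2:
  1 Voicing Between Vowels: [gummetesu] → [gummedezu]
  2 Final Vowel Deletion: [gummedezu] → [gummedez]
  result: [gummedez]
Order 2 then 1:
  2 Final Vowel Deletion: [gummetesu] → [gummetes]
  1 Voicing Between Vowels: [gummetes] → [gummedes]
  result: [gummedes]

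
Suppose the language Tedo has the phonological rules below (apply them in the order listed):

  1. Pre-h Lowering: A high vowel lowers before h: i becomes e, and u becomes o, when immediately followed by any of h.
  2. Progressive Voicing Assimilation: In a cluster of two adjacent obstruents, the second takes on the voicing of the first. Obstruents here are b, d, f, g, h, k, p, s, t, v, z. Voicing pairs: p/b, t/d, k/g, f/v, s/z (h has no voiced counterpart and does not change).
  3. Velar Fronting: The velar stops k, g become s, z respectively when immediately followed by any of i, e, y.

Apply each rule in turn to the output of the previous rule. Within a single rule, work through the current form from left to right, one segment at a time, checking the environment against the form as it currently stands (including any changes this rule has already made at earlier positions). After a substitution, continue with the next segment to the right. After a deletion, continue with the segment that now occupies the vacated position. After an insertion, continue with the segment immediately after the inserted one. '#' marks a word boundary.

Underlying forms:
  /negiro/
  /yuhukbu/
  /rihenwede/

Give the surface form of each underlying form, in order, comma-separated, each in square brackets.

[neziro], [yohukpu], [rehenwede]

/negiro/:
  1 Pre-h Lowering: no change — [negiro]
  2 Progressive Voicing Assimilation: no change — [negiro]
  3 Velar Fronting: [negiro] → [neziro]
/yuhukbu/:
  1 Pre-h Lowering: [yuhukbu] → [yohukbu]
  2 Progressive Voicing Assimilation: [yohukbu] → [yohukpu]
  3 Velar Fronting: no change — [yohukpu]
/rihenwede/:
  1 Pre-h Lowering: [rihenwede] → [rehenwede]
  2 Progressive Voicing Assimilation: no change — [rehenwede]
  3 Velar Fronting: no change — [rehenwede]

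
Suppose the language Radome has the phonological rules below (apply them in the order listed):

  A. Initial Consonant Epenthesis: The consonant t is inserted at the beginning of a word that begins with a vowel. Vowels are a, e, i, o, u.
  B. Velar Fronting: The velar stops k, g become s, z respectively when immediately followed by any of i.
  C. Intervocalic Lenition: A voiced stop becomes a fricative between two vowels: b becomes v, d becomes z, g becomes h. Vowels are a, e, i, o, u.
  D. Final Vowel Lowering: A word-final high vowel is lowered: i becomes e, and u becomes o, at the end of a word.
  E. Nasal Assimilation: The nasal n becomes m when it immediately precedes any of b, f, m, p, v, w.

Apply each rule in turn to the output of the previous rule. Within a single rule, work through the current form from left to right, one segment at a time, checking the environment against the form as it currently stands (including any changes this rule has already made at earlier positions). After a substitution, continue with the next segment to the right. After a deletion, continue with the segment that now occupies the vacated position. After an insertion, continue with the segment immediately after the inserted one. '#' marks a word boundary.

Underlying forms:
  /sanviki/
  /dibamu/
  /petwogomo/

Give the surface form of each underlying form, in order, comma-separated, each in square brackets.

/sanviki/:
  A Initial Consonant Epenthesis: no change — [sanviki]
  B Velar Fronting: [sanviki] → [sanvisi]
  C Intervocalic Lenition: no change — [sanvisi]
  D Final Vowel Lowering: [sanvisi] → [sanvise]
  E Nasal Assimilation: [sanvise] → [samvise]
/dibamu/:
  A Initial Consonant Epenthesis: no change — [dibamu]
  B Velar Fronting: no change — [dibamu]
  C Intervocalic Lenition: [dibamu] → [divamu]
  D Final Vowel Lowering: [divamu] → [divamo]
  E Nasal Assimilation: no change — [divamo]
/petwogomo/:
  A Initial Consonant Epenthesis: no change — [petwogomo]
  B Velar Fronting: no change — [petwogomo]
  C Intervocalic Lenition: [petwogomo] → [petwohomo]
  D Final Vowel Lowering: no change — [petwohomo]
  E Nasal Assimilation: no change — [petwohomo]

[samvise], [divamo], [petwohomo]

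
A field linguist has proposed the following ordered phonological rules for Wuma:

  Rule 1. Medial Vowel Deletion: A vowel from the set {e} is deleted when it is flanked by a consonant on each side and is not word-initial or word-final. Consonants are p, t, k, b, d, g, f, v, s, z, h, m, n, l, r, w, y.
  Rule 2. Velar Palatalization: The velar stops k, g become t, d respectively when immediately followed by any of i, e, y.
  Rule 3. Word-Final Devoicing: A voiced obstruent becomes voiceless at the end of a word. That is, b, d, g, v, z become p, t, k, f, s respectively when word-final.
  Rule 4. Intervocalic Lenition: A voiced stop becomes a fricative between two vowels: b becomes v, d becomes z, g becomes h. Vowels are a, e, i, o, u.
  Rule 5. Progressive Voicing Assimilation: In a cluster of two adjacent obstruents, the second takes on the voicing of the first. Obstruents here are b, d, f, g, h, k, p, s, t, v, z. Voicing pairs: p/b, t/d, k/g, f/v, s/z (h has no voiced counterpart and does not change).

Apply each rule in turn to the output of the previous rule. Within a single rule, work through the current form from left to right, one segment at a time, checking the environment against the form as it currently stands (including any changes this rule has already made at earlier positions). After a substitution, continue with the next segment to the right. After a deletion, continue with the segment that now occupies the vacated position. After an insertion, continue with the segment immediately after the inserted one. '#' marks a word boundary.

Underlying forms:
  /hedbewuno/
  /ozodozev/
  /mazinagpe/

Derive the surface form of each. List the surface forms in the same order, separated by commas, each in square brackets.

[htpwuno], [ozozozv], [mazinagbe]

/hedbewuno/:
  Rule 1 Medial Vowel Deletion: [hedbewuno] → [hdbwuno]
  Rule 2 Velar Palatalization: no change — [hdbwuno]
  Rule 3 Word-Final Devoicing: no change — [hdbwuno]
  Rule 4 Intervocalic Lenition: no change — [hdbwuno]
  Rule 5 Progressive Voicing Assimilation: [hdbwuno] → [htpwuno]
/ozodozev/:
  Rule 1 Medial Vowel Deletion: [ozodozev] → [ozodozv]
  Rule 2 Velar Palatalization: no change — [ozodozv]
  Rule 3 Word-Final Devoicing: [ozodozv] → [ozodozf]
  Rule 4 Intervocalic Lenition: [ozodozf] → [ozozozf]
  Rule 5 Progressive Voicing Assimilation: [ozozozf] → [ozozozv]
/mazinagpe/:
  Rule 1 Medial Vowel Deletion: no change — [mazinagpe]
  Rule 2 Velar Palatalization: no change — [mazinagpe]
  Rule 3 Word-Final Devoicing: no change — [mazinagpe]
  Rule 4 Intervocalic Lenition: no change — [mazinagpe]
  Rule 5 Progressive Voicing Assimilation: [mazinagpe] → [mazinagbe]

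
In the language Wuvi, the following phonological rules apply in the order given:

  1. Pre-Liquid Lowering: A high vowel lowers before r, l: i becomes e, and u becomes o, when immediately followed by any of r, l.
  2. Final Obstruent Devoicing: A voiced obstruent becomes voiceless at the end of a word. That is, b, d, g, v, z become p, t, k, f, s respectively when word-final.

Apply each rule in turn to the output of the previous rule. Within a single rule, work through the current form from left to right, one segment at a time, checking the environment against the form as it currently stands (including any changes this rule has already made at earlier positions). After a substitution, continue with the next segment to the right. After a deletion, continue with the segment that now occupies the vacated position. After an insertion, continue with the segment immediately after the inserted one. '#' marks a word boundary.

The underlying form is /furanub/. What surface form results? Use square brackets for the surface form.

[foranup]

1 Pre-Liquid Lowering: [furanub] → [foranub]
2 Final Obstruent Devoicing: [foranub] → [foranup]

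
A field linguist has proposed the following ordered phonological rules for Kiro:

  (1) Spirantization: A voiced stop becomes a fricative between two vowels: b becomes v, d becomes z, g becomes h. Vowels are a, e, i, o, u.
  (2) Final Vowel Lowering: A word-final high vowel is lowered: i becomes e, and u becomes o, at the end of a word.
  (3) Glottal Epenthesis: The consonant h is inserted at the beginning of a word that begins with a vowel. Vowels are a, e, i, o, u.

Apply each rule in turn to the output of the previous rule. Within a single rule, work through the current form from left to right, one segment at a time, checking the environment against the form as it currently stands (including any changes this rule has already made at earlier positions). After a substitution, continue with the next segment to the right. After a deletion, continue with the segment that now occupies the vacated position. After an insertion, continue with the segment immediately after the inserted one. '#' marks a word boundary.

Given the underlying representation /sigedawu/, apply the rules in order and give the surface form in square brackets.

(1) Spirantization: [sigedawu] → [sihezawu]
(2) Final Vowel Lowering: [sihezawu] → [sihezawo]
(3) Glottal Epenthesis: no change — [sihezawo]

[sihezawo]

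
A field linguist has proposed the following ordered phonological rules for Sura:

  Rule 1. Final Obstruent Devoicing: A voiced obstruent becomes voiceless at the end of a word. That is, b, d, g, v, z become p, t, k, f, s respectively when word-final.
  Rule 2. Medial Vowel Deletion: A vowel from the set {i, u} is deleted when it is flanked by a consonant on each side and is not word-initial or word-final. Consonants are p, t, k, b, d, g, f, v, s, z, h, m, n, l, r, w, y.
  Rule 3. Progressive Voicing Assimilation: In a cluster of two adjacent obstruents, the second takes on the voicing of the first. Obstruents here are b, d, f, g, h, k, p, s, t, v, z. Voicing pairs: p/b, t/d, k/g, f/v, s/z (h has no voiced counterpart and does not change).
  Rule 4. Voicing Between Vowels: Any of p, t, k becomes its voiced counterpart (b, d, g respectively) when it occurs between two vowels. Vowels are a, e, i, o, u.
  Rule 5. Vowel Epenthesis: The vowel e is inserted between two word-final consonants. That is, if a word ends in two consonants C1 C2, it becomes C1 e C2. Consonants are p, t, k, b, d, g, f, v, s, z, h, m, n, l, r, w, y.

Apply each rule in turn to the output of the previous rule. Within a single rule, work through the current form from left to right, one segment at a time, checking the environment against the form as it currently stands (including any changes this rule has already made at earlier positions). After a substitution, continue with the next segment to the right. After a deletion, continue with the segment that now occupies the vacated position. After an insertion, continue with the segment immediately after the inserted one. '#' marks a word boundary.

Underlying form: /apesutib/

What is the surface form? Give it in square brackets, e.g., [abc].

[abestep]

Rule 1 Final Obstruent Devoicing: [apesutib] → [apesutip]
Rule 2 Medial Vowel Deletion: [apesutip] → [apestp]
Rule 3 Progressive Voicing Assimilation: no change — [apestp]
Rule 4 Voicing Between Vowels: [apestp] → [abestp]
Rule 5 Vowel Epenthesis: [abestp] → [abestep]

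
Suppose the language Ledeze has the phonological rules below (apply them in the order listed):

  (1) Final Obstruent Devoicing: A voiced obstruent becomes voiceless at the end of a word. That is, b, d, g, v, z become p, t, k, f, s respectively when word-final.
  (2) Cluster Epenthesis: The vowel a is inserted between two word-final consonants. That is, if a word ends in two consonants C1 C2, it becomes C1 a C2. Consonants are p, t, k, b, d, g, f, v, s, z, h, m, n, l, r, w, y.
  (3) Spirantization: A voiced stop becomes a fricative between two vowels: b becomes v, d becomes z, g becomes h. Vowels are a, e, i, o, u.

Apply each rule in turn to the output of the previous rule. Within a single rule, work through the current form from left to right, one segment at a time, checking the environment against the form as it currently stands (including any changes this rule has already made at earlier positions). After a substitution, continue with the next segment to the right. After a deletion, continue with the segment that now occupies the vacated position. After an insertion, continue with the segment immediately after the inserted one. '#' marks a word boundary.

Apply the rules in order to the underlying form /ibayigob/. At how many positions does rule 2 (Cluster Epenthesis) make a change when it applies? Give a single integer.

0

(1) Final Obstruent Devoicing: [ibayigob] → [ibayigop]
(2) Cluster Epenthesis: no change — [ibayigop]
(3) Spirantization: [ibayigop] → [ivayihop]
Rule 2 changed 0 position(s).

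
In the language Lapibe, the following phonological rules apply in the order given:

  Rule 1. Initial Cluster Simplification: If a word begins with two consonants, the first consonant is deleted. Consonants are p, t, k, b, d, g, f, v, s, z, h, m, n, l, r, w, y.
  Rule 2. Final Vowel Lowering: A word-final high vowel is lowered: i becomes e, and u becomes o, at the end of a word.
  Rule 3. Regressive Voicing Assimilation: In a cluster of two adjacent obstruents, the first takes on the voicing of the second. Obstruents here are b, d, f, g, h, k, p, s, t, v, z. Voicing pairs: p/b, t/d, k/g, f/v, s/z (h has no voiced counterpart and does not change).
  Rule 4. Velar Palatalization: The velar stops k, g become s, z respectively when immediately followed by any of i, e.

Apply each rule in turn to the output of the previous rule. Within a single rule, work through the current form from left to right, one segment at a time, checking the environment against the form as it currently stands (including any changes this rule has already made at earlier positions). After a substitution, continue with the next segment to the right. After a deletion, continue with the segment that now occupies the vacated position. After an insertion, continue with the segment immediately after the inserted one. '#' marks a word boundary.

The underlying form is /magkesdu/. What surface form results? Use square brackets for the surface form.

[maksezdo]

Rule 1 Initial Cluster Simplification: no change — [magkesdu]
Rule 2 Final Vowel Lowering: [magkesdu] → [magkesdo]
Rule 3 Regressive Voicing Assimilation: [magkesdo] → [makkezdo]
Rule 4 Velar Palatalization: [makkezdo] → [maksezdo]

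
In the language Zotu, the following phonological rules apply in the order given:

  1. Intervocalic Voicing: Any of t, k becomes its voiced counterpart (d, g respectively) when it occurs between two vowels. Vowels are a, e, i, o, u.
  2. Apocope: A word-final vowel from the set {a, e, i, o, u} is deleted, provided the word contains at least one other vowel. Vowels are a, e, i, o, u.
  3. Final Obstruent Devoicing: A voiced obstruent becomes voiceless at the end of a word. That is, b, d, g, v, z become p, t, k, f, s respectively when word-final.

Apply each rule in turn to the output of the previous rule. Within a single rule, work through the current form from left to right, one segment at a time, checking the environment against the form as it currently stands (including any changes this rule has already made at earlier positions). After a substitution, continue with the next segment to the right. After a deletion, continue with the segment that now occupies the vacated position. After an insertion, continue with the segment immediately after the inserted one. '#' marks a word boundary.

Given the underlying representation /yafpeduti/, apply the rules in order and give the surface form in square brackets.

1 Intervocalic Voicing: [yafpeduti] → [yafpedudi]
2 Apocope: [yafpedudi] → [yafpedud]
3 Final Obstruent Devoicing: [yafpedud] → [yafpedut]

[yafpedut]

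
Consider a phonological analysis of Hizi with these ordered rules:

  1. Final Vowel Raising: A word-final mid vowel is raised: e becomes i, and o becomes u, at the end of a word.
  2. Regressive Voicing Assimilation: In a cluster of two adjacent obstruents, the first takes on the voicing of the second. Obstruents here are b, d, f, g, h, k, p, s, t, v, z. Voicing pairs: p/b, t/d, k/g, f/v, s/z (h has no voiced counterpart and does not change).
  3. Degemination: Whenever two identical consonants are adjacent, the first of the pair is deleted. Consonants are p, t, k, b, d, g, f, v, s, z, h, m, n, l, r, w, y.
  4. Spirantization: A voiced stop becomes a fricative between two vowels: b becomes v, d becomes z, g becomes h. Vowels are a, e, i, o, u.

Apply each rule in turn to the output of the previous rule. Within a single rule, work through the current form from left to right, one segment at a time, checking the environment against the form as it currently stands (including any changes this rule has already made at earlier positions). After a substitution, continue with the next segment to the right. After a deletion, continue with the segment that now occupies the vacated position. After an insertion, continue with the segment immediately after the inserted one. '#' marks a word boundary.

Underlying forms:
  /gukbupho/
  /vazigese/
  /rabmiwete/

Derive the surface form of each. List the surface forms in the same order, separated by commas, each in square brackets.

[gugbuphu], [vazihesi], [rabmiweti]

/gukbupho/:
  1 Final Vowel Raising: [gukbupho] → [gukbuphu]
  2 Regressive Voicing Assimilation: [gukbuphu] → [gugbuphu]
  3 Degemination: no change — [gugbuphu]
  4 Spirantization: no change — [gugbuphu]
/vazigese/:
  1 Final Vowel Raising: [vazigese] → [vazigesi]
  2 Regressive Voicing Assimilation: no change — [vazigesi]
  3 Degemination: no change — [vazigesi]
  4 Spirantization: [vazigesi] → [vazihesi]
/rabmiwete/:
  1 Final Vowel Raising: [rabmiwete] → [rabmiweti]
  2 Regressive Voicing Assimilation: no change — [rabmiweti]
  3 Degemination: no change — [rabmiweti]
  4 Spirantization: no change — [rabmiweti]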